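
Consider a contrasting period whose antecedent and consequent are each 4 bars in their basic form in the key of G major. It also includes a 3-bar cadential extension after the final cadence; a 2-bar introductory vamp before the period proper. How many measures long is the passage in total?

Basic contrasting period: 4 + 4 = 8 bars.
8 (basic form) + 3 (cadential extension) + 2 (introduction) = 13.

13 measures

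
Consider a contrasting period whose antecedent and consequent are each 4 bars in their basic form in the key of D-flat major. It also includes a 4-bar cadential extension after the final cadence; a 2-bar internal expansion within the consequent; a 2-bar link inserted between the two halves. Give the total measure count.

Basic contrasting period: 4 + 4 = 8 bars.
8 (basic form) + 4 (cadential extension) + 2 (internal expansion) + 2 (link) = 16.

16 measures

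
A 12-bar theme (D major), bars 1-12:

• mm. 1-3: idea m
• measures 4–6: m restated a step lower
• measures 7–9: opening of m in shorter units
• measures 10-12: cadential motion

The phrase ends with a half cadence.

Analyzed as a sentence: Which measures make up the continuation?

After the presentation (mm. 1–6), the continuation covers the fragmentation through the cadence: bars 7–12.

measures 7–12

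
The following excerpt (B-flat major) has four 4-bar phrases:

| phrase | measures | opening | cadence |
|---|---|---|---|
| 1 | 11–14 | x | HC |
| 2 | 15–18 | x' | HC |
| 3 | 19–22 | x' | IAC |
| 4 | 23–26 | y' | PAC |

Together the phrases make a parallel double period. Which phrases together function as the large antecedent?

phrases 1 and 2

In a double period the first pair of phrases (ending half cadence) is the large antecedent and the second pair (ending perfect authentic cadence) is the large consequent; the antecedent is phrases 1 and 2.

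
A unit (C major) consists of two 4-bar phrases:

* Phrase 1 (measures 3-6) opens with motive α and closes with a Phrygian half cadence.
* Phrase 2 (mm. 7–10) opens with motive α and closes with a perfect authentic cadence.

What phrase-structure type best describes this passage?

Phrase 1 ends with a Phrygian half cadence (weaker) and phrase 2 with a perfect authentic cadence (stronger): antecedent + consequent = a period.
The two phrases open with the same material (α / α), so the period is parallel.

parallel period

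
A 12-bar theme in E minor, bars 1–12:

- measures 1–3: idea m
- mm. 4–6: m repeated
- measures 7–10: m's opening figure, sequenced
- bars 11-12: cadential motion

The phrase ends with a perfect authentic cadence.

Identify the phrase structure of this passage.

Basic idea (mm. 1-3) + its repetition (mm. 4-6) form the presentation; fragmentation and cadence (bars 7–12) form the continuation — the 12-bar whole is a sentence.

sentence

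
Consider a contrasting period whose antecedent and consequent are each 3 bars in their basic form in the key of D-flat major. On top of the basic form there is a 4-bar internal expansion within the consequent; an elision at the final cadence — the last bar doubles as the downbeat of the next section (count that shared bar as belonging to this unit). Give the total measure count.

10 measures

Basic contrasting period: 3 + 3 = 6 bars.
6 (basic form) + 4 (internal expansion) = 10.
The elision shares a bar with the next section but does not change this unit's count.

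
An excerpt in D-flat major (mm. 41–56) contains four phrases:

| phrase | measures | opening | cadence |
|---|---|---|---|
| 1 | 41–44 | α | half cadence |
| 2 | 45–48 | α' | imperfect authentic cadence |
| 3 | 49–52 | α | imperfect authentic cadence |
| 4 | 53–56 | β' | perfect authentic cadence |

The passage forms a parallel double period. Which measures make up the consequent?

In a double period the first pair of phrases (ending imperfect authentic cadence) is the large antecedent and the second pair (ending perfect authentic cadence) is the large consequent; the consequent is measures 49–56.

measures 49–56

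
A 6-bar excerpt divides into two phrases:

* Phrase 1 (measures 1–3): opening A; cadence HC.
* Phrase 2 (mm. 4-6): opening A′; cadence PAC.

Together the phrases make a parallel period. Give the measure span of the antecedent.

The phrase ending with the weaker cadence (half cadence) is the antecedent; the one ending more conclusively (perfect authentic cadence) is the consequent. The antecedent is measures 1–3.

measures 1–3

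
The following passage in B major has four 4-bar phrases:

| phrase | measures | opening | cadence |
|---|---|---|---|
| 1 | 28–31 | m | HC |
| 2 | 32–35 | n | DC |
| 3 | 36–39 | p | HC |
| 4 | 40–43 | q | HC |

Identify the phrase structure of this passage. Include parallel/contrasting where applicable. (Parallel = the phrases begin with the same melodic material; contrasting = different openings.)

Phrase 4 ends with a half cadence, no stronger than phrase 2's deceptive cadence, so the four phrases do not form a double period; nor do phrases 3–4 duplicate 1–2, so it is not a repeated period. With no phrase reaching a conclusive cadence, the passage is a phrase group.

phrase group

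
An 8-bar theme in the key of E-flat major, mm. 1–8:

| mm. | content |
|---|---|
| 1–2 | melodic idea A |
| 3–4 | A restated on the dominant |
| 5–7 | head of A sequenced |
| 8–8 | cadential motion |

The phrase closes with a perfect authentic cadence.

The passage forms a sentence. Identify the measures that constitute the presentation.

measures 1–4

The presentation of a sentence is the basic idea (mm. 1-2) plus its repetition (measures 3–4); the presentation is therefore mm. 1-4.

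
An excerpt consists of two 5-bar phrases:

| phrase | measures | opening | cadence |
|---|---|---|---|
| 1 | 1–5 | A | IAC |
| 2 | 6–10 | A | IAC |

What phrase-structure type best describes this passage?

repeated phrase

Both phrases have the same opening (A) and the same cadence (imperfect authentic cadence): the second is a restatement, not a consequent, so this is a repeated phrase rather than a period.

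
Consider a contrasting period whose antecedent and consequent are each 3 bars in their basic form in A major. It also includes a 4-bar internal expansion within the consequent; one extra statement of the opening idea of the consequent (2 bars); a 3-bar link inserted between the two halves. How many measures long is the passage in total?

Basic contrasting period: 3 + 3 = 6 bars.
6 (basic form) + 4 (internal expansion) + 2 (extra statement) + 3 (link) = 15.

15 measures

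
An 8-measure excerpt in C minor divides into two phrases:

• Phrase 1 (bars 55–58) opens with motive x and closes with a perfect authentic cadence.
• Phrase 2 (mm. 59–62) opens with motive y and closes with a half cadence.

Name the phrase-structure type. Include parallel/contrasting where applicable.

phrase group

The second phrase closes with a half cadence, which is not stronger than the first phrase's perfect authentic cadence; without a weak→strong cadential pair there is no antecedent–consequent relationship, so this is a phrase group rather than a period.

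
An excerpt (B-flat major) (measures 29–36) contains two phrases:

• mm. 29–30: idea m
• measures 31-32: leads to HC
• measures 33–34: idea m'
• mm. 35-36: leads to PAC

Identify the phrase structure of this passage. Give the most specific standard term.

Phrase 1 ends with a half cadence (weaker) and phrase 2 with a perfect authentic cadence (stronger): antecedent + consequent = a period.
The two phrases open with the same material (m / m'), so the period is parallel.

parallel period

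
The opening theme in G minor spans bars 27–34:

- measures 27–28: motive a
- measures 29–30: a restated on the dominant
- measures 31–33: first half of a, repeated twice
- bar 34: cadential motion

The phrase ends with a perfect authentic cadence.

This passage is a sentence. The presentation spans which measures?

measures 27–30

The presentation of a sentence is the basic idea (bars 27–28) plus its repetition (mm. 29–30); the presentation is therefore bars 27–30.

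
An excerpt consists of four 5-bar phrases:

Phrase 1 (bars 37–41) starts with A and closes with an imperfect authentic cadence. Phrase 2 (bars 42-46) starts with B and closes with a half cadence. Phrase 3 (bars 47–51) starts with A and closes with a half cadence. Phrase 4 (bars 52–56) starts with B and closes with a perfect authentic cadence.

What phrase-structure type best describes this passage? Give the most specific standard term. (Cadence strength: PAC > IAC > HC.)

parallel double period

Four phrases in two halves: the first half (mm. 37-46) ends with a half cadence, the second (mm. 47–56) with a perfect authentic cadence — a large antecedent–consequent pair, i.e. a double period.
Phrase 3 begins with the same material as phrase 1, making it parallel.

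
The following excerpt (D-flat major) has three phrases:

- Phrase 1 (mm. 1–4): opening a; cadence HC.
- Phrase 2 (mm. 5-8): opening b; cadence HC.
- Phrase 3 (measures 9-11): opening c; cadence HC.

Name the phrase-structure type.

The final phrase closes with a half cadence, which is not stronger than the preceding half cadence; the 3 phrases lack an overall antecedent–consequent design and so form a phrase group.

phrase group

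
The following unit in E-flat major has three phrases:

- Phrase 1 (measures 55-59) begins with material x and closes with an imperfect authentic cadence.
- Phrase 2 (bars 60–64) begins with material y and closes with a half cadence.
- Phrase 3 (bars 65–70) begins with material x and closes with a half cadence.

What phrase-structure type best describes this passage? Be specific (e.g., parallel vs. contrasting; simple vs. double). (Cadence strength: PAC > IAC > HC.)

The final phrase closes with a half cadence, which is not stronger than the preceding half cadence; the 3 phrases lack an overall antecedent–consequent design and so form a phrase group.

phrase group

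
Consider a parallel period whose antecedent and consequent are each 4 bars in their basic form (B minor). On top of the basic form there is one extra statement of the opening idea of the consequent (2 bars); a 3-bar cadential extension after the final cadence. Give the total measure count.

13 measures

Basic parallel period: 4 + 4 = 8 bars.
8 (basic form) + 2 (extra statement) + 3 (cadential extension) = 13.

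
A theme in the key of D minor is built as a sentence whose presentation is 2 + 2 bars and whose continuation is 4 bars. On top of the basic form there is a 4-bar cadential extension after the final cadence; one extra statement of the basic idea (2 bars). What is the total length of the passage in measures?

14 measures

Basic sentence: 2 + 2 + 4 = 8 bars.
8 (basic form) + 4 (cadential extension) + 2 (extra statement) = 14.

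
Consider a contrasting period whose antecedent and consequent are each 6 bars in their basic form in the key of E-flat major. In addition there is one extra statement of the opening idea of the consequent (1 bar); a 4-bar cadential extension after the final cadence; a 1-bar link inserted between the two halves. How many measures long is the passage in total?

Basic contrasting period: 6 + 6 = 12 bars.
12 (basic form) + 1 (extra statement) + 4 (cadential extension) + 1 (link) = 18.

18 measures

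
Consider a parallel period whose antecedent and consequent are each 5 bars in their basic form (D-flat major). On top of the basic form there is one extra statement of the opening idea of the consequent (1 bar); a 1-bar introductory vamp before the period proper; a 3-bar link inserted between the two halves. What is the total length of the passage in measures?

15 measures

Basic parallel period: 5 + 5 = 10 bars.
10 (basic form) + 1 (extra statement) + 1 (introduction) + 3 (link) = 15.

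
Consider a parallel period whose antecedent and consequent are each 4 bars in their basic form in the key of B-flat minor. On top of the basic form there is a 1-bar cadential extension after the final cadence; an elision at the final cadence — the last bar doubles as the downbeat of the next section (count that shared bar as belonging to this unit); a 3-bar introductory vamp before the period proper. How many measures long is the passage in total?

12 measures

Basic parallel period: 4 + 4 = 8 bars.
8 (basic form) + 1 (cadential extension) + 3 (introduction) = 12.
The elision shares a bar with the next section but does not change this unit's count.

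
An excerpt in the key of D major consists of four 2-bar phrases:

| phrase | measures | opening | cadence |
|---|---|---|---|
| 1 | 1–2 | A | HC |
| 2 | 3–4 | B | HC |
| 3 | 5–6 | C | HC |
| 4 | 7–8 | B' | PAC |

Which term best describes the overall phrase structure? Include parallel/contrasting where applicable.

Four phrases in two halves: the first half (measures 1–4) ends with a half cadence, the second (mm. 5-8) with a perfect authentic cadence — a large antecedent–consequent pair, i.e. a double period.
Phrase 3 begins with different material from phrase 1, making it contrasting.

contrasting double period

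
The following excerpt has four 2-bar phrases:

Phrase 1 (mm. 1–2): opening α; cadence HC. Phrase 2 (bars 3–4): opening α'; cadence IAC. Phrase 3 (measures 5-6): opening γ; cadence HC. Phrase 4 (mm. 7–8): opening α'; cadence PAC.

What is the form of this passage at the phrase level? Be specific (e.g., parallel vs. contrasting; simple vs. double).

contrasting double period

Four phrases in two halves: the first half (measures 1–4) ends with an imperfect authentic cadence, the second (mm. 5–8) with a perfect authentic cadence — a large antecedent–consequent pair, i.e. a double period.
Phrase 3 begins with different material from phrase 1, making it contrasting.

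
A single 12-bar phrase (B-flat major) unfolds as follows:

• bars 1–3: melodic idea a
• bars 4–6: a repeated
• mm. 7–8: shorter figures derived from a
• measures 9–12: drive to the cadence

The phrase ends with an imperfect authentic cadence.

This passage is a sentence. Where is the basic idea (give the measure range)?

measures 1–3

The presentation of a sentence is the basic idea (mm. 1–3) plus its repetition (mm. 4–6); the basic idea is therefore mm. 1–3.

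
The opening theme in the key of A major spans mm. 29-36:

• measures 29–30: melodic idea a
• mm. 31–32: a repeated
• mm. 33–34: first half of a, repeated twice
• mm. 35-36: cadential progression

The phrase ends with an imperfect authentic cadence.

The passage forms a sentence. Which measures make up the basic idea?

measures 29–30

The presentation of a sentence is the basic idea (mm. 29–30) plus its repetition (bars 31-32); the basic idea is therefore measures 29-30.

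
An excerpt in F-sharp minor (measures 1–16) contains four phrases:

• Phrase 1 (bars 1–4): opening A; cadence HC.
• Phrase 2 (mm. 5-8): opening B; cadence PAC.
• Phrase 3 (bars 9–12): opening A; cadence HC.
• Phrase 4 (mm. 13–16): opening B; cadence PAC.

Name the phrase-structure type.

The cadence pattern HC–PAC–HC–PAC is weak–strong twice, and phrases 3–4 restate phrases 1–2: a period heard twice, not a double period (which would end weakly at phrase 2).

repeated period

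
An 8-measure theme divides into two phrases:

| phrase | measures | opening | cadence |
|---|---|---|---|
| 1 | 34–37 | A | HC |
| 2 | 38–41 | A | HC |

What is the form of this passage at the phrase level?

repeated phrase

Both phrases have the same opening (A) and the same cadence (half cadence): the second is a restatement, not a consequent, so this is a repeated phrase rather than a period.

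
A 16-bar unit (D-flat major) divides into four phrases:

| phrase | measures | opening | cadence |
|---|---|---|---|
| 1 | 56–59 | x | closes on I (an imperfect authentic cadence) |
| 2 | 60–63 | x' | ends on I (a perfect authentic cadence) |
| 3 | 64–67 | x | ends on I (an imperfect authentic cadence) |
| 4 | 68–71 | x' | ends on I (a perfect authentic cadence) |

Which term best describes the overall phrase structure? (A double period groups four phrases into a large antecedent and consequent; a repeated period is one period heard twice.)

The cadence pattern IAC–PAC–IAC–PAC is weak–strong twice, and phrases 3–4 restate phrases 1–2: a period heard twice, not a double period (which would end weakly at phrase 2).

repeated period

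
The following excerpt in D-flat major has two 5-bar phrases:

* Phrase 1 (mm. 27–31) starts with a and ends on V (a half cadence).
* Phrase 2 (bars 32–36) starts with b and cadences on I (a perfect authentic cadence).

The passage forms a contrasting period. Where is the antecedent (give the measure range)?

The antecedent is the phrase ending with the weaker cadence (half cadence, phrase 1) and the consequent the one ending more conclusively (perfect authentic cadence, phrase 2); the antecedent is mm. 27–31.

measures 27–31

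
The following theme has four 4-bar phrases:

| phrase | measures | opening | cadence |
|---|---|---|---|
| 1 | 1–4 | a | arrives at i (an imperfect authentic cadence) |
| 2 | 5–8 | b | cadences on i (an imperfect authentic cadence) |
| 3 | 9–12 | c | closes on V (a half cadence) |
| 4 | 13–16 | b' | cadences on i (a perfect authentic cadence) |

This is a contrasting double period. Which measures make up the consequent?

In a double period the first pair of phrases (ending imperfect authentic cadence) is the large antecedent and the second pair (ending perfect authentic cadence) is the large consequent; the consequent is measures 9–16.

measures 9–16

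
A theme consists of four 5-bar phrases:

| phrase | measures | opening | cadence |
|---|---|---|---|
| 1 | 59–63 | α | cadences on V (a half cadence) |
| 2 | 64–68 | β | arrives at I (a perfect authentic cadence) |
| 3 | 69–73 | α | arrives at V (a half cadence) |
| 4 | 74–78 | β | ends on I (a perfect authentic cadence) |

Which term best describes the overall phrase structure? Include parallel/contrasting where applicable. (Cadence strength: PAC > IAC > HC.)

repeated period

The cadence pattern HC–PAC–HC–PAC is weak–strong twice, and phrases 3–4 restate phrases 1–2: a period heard twice, not a double period (which would end weakly at phrase 2).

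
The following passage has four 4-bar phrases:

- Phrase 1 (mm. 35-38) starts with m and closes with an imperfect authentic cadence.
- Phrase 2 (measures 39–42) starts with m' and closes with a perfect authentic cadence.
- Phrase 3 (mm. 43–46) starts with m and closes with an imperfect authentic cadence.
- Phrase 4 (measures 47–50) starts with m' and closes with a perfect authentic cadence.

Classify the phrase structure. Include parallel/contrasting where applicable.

The cadence pattern IAC–PAC–IAC–PAC is weak–strong twice, and phrases 3–4 restate phrases 1–2: a period heard twice, not a double period (which would end weakly at phrase 2).

repeated period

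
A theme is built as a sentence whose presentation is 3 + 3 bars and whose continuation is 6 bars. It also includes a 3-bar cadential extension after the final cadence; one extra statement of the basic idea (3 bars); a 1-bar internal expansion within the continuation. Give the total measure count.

Basic sentence: 3 + 3 + 6 = 12 bars.
12 (basic form) + 3 (cadential extension) + 3 (extra statement) + 1 (internal expansion) = 19.

19 measures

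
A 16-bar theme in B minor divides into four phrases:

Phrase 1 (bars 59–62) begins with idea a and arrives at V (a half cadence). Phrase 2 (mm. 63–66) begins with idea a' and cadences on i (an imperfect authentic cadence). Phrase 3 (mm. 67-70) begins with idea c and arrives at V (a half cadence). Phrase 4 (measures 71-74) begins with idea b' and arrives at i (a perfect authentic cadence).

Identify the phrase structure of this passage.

contrasting double period

Four phrases in two halves: the first half (mm. 59-66) ends with an imperfect authentic cadence, the second (measures 67–74) with a perfect authentic cadence — a large antecedent–consequent pair, i.e. a double period.
Phrase 3 begins with different material from phrase 1, making it contrasting.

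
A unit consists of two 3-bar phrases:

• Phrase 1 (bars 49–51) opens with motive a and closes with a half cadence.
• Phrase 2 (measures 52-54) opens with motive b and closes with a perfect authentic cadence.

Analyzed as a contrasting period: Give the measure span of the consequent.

The antecedent is the phrase ending with the weaker cadence (half cadence, phrase 1) and the consequent the one ending more conclusively (perfect authentic cadence, phrase 2); the consequent is mm. 52-54.

measures 52–54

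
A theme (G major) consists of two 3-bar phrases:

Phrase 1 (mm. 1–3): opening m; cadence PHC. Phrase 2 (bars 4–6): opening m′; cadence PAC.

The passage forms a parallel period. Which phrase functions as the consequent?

The phrase ending with the weaker cadence (Phrygian half cadence) is the antecedent; the one ending more conclusively (perfect authentic cadence) is the consequent. The consequent is phrase 2.

phrase 2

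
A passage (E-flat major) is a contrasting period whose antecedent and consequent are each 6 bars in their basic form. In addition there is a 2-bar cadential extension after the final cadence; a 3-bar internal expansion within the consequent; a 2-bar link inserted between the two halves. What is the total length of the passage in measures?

19 measures

Basic contrasting period: 6 + 6 = 12 bars.
12 (basic form) + 2 (cadential extension) + 3 (internal expansion) + 2 (link) = 19.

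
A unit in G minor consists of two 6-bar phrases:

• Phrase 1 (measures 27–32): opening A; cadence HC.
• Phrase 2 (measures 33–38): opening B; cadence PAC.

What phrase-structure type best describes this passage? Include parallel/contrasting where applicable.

contrasting period

Phrase 1 ends with a half cadence (weaker) and phrase 2 with a perfect authentic cadence (stronger): antecedent + consequent = a period.
The two phrases open with different material (A / B), so the period is contrasting.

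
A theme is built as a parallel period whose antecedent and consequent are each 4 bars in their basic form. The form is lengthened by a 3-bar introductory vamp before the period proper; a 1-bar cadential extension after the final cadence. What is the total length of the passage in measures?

Basic parallel period: 4 + 4 = 8 bars.
8 (basic form) + 3 (introduction) + 1 (cadential extension) = 12.

12 measures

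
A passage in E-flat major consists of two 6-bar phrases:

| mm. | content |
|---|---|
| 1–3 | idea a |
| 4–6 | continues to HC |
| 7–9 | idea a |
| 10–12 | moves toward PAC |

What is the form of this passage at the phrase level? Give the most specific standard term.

Phrase 1 ends with a half cadence (weaker) and phrase 2 with a perfect authentic cadence (stronger): antecedent + consequent = a period.
The two phrases open with the same material (a / a), so the period is parallel.

parallel period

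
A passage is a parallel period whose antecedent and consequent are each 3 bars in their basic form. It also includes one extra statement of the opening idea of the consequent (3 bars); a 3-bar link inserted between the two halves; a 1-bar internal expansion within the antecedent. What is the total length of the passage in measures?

13 measures

Basic parallel period: 3 + 3 = 6 bars.
6 (basic form) + 3 (extra statement) + 3 (link) + 1 (internal expansion) = 13.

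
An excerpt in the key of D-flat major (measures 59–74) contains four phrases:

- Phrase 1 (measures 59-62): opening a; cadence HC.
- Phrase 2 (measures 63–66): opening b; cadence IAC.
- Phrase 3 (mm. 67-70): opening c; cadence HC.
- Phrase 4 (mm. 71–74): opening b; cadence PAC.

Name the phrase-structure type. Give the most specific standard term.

contrasting double period

Four phrases in two halves: the first half (mm. 59-66) ends with an imperfect authentic cadence, the second (measures 67–74) with a perfect authentic cadence — a large antecedent–consequent pair, i.e. a double period.
Phrase 3 begins with different material from phrase 1, making it contrasting.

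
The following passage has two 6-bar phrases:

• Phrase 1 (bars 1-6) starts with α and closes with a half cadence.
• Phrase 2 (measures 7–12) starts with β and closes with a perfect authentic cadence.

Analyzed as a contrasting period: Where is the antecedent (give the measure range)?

The antecedent is the phrase ending with the weaker cadence (half cadence, phrase 1) and the consequent the one ending more conclusively (perfect authentic cadence, phrase 2); the antecedent is measures 1-6.

measures 1–6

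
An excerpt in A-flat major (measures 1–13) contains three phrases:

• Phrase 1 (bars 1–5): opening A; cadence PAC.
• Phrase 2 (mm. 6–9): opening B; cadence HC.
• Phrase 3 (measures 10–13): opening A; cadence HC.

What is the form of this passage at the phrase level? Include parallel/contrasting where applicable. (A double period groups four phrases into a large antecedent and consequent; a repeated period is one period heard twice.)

The final phrase closes with a half cadence, which is not stronger than the preceding half cadence; the 3 phrases lack an overall antecedent–consequent design and so form a phrase group.

phrase group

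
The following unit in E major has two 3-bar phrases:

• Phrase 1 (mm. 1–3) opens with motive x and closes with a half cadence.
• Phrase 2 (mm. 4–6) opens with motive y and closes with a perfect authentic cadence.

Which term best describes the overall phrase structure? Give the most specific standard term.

Phrase 1 ends with a half cadence (weaker) and phrase 2 with a perfect authentic cadence (stronger): antecedent + consequent = a period.
The two phrases open with different material (x / y), so the period is contrasting.

contrasting period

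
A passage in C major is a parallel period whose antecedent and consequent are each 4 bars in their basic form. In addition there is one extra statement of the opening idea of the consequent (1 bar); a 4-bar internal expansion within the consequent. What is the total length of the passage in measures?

13 measures

Basic parallel period: 4 + 4 = 8 bars.
8 (basic form) + 1 (extra statement) + 4 (internal expansion) = 13.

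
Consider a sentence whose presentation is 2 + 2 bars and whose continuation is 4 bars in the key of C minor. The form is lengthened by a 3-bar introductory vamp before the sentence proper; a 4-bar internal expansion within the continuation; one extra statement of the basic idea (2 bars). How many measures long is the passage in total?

Basic sentence: 2 + 2 + 4 = 8 bars.
8 (basic form) + 3 (introduction) + 4 (internal expansion) + 2 (extra statement) = 17.

17 measures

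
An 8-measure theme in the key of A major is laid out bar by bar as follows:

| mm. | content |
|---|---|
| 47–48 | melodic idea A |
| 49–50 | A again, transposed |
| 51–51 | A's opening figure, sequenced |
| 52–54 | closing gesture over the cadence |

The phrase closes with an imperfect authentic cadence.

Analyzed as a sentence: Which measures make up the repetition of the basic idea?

The presentation of a sentence is the basic idea (mm. 47–48) plus its repetition (measures 49–50); the repetition of the basic idea is therefore measures 49–50.

measures 49–50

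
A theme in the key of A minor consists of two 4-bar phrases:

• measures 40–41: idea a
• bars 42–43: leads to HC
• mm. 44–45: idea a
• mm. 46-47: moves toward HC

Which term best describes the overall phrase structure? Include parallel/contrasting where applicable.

Both phrases have the same opening (a) and the same cadence (half cadence): the second is a restatement, not a consequent, so this is a repeated phrase rather than a period.

repeated phrase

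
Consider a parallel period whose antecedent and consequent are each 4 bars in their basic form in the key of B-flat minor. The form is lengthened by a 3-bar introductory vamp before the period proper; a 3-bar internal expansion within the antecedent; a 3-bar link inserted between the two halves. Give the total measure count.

17 measures

Basic parallel period: 4 + 4 = 8 bars.
8 (basic form) + 3 (introduction) + 3 (internal expansion) + 3 (link) = 17.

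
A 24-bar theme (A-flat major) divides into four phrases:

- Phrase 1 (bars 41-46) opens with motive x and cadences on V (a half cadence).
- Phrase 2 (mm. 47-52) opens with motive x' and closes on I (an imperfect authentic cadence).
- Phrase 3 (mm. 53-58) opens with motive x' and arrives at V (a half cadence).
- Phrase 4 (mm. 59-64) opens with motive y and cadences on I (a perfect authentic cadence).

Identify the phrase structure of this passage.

Four phrases in two halves: the first half (mm. 41–52) ends with an imperfect authentic cadence, the second (mm. 53–64) with a perfect authentic cadence — a large antecedent–consequent pair, i.e. a double period.
Phrase 3 begins with the same material as phrase 1, making it parallel.

parallel double period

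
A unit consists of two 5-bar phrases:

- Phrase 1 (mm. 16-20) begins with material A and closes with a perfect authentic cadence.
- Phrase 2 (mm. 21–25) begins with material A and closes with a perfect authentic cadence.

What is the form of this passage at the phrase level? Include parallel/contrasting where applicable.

Both phrases have the same opening (A) and the same cadence (perfect authentic cadence): the second is a restatement, not a consequent, so this is a repeated phrase rather than a period.

repeated phrase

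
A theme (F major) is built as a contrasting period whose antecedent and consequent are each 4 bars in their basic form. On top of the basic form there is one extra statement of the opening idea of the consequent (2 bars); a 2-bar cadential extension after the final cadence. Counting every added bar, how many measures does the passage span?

12 measures

Basic contrasting period: 4 + 4 = 8 bars.
8 (basic form) + 2 (extra statement) + 2 (cadential extension) = 12.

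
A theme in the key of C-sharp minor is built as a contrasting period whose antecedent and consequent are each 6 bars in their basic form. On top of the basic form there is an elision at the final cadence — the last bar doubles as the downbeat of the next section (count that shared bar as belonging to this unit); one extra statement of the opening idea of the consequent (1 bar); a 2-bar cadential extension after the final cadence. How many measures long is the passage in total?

15 measures

Basic contrasting period: 6 + 6 = 12 bars.
12 (basic form) + 1 (extra statement) + 2 (cadential extension) = 15.
The elision shares a bar with the next section but does not change this unit's count.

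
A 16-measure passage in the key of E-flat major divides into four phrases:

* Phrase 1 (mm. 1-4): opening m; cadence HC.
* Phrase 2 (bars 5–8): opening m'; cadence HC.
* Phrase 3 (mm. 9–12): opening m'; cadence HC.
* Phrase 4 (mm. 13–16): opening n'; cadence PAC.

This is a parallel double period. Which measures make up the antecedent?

In a double period the first pair of phrases (ending half cadence) is the large antecedent and the second pair (ending perfect authentic cadence) is the large consequent; the antecedent is measures 1–8.

measures 1–8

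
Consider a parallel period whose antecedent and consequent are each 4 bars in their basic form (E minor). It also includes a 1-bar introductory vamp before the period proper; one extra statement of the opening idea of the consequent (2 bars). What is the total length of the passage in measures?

11 measures

Basic parallel period: 4 + 4 = 8 bars.
8 (basic form) + 1 (introduction) + 2 (extra statement) = 11.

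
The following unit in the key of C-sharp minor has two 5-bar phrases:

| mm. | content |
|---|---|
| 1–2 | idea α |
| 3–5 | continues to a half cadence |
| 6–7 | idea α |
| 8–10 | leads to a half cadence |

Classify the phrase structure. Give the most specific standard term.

Both phrases have the same opening (α) and the same cadence (half cadence): the second is a restatement, not a consequent, so this is a repeated phrase rather than a period.

repeated phrase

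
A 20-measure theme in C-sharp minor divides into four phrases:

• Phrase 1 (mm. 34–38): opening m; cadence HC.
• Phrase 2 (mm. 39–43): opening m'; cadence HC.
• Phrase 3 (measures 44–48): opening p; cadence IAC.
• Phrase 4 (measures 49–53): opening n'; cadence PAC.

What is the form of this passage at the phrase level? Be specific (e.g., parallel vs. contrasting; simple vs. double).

Four phrases in two halves: the first half (mm. 34–43) ends with a half cadence, the second (mm. 44–53) with a perfect authentic cadence — a large antecedent–consequent pair, i.e. a double period.
Phrase 3 begins with different material from phrase 1, making it contrasting.

contrasting double period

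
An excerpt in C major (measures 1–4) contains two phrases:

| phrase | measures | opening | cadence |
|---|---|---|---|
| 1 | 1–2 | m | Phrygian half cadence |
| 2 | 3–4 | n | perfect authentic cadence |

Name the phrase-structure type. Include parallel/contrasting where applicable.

contrasting period

Phrase 1 ends with a Phrygian half cadence (weaker) and phrase 2 with a perfect authentic cadence (stronger): antecedent + consequent = a period.
The two phrases open with different material (m / n), so the period is contrasting.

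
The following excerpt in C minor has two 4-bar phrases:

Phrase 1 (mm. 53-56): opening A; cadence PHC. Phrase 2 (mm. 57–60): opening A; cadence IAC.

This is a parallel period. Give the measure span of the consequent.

measures 57–60

The phrase ending with the weaker cadence (Phrygian half cadence) is the antecedent; the one ending more conclusively (imperfect authentic cadence) is the consequent. The consequent is measures 57–60.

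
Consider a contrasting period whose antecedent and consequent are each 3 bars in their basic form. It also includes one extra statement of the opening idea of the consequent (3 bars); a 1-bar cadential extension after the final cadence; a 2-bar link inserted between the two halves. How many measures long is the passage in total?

Basic contrasting period: 3 + 3 = 6 bars.
6 (basic form) + 3 (extra statement) + 1 (cadential extension) + 2 (link) = 12.

12 measures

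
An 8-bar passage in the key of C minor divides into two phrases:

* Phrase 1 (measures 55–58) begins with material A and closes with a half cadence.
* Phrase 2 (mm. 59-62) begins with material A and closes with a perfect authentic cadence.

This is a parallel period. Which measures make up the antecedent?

measures 55–58

The phrase ending with the weaker cadence (half cadence) is the antecedent; the one ending more conclusively (perfect authentic cadence) is the consequent. The antecedent is measures 55–58.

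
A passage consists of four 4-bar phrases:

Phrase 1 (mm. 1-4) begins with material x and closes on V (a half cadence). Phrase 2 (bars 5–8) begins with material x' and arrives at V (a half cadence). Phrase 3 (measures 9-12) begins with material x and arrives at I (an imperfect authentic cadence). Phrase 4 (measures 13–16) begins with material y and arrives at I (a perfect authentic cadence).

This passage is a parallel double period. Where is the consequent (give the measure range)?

measures 9–16

In a double period the four phrases pair into a large antecedent (phrases 1–2, ending half cadence) and a large consequent (phrases 3–4, ending perfect authentic cadence). The consequent spans mm. 9–16.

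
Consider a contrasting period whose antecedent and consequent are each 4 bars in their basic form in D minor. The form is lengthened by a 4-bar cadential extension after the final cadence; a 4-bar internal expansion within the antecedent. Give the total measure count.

16 measures

Basic contrasting period: 4 + 4 = 8 bars.
8 (basic form) + 4 (cadential extension) + 4 (internal expansion) = 16.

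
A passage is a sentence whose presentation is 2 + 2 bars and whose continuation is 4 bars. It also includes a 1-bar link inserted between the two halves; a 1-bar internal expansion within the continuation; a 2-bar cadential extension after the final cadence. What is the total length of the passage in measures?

12 measures

Basic sentence: 2 + 2 + 4 = 8 bars.
8 (basic form) + 1 (link) + 1 (internal expansion) + 2 (cadential extension) = 12.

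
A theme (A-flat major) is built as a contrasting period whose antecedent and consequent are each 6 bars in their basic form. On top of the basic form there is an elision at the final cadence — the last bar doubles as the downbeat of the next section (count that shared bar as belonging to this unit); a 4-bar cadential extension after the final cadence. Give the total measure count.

16 measures

Basic contrasting period: 6 + 6 = 12 bars.
12 (basic form) + 4 (cadential extension) = 16.
The elision shares a bar with the next section but does not change this unit's count.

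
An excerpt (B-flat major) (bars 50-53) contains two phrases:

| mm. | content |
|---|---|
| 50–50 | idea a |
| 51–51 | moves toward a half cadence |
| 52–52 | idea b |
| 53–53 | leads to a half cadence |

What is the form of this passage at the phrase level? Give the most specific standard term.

The second phrase closes with a half cadence, which is not stronger than the first phrase's half cadence; without a weak→strong cadential pair there is no antecedent–consequent relationship, so this is a phrase group rather than a period.

phrase group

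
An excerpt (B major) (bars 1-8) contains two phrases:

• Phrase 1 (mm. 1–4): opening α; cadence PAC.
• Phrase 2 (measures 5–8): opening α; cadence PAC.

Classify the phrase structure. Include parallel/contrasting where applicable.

Both phrases have the same opening (α) and the same cadence (perfect authentic cadence): the second is a restatement, not a consequent, so this is a repeated phrase rather than a period.

repeated phrase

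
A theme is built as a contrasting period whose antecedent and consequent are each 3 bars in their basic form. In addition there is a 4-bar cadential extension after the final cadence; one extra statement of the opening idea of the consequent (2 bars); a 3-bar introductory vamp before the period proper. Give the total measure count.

15 measures

Basic contrasting period: 3 + 3 = 6 bars.
6 (basic form) + 4 (cadential extension) + 2 (extra statement) + 3 (introduction) = 15.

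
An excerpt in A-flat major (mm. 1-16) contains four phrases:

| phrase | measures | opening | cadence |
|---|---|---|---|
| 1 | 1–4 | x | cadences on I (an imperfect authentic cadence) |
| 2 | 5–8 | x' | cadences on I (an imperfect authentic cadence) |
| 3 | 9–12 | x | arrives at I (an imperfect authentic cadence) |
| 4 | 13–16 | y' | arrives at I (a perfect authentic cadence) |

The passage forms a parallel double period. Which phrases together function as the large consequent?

phrases 3 and 4

In a double period the first pair of phrases (ending imperfect authentic cadence) is the large antecedent and the second pair (ending perfect authentic cadence) is the large consequent; the consequent is phrases 3 and 4.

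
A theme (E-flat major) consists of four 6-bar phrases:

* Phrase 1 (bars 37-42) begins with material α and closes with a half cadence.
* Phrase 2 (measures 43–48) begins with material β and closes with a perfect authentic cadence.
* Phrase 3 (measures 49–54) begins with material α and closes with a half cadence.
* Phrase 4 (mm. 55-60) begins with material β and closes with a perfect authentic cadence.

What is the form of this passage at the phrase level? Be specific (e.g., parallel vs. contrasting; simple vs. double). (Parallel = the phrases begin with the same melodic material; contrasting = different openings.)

The cadence pattern HC–PAC–HC–PAC is weak–strong twice, and phrases 3–4 restate phrases 1–2: a period heard twice, not a double period (which would end weakly at phrase 2).

repeated period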